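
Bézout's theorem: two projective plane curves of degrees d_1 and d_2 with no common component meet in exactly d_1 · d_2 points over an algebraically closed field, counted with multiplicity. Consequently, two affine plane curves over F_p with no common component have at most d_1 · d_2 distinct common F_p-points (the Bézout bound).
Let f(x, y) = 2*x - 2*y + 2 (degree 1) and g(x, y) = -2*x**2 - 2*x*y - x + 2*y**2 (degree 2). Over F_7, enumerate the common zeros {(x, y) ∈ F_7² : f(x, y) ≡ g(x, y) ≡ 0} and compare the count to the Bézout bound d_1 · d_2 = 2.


Common zeros: ∅; count = 0; Bézout bound = 2.

deg(f) = 1, deg(g) = 2, so Bézout bound = 2.
Scan x ∈ F_7. For each x, list the y ∈ F_7 with f(x, y) ≡ 0 and those with g(x, y) ≡ 0 (mod 7); the common zeros in that column are the intersection.
  x = 0: f ≡ 0 at y ∈ {1}; g ≡ 0 at y ∈ {0}; common: ∅.
  x = 1: f ≡ 0 at y ∈ {2}; g ≡ 0 at y ∈ {4}; common: ∅.
  x = 2: f ≡ 0 at y ∈ {3}; g ≡ 0 at y ∈ ∅; common: ∅.
  x = 3: f ≡ 0 at y ∈ {4}; g ≡ 0 at y ∈ {0, 3}; common: ∅.
  x = 4: f ≡ 0 at y ∈ {5}; g ≡ 0 at y ∈ {1, 3}; common: ∅.
  x = 5: f ≡ 0 at y ∈ {6}; g ≡ 0 at y ∈ {1, 4}; common: ∅.
  x = 6: f ≡ 0 at y ∈ {0}; g ≡ 0 at y ∈ ∅; common: ∅.
Collecting: common zeros = ∅, so the count is 0.
Comparison with the Bézout bound: 0 ≤ 2 = deg(f)·deg(g), as expected for curves with no common component (the affine F_7-count falls short of the bound because intersections may lie at infinity, over extension fields, or carry multiplicity).


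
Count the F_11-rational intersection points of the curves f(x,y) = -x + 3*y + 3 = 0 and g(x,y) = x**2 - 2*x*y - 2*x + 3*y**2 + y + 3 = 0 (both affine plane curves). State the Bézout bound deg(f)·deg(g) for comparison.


Common zeros: {(9, 2), (10, 6)}; count = 2; Bézout bound = 2.

deg(f) = 1, deg(g) = 2, so Bézout bound = 2.
Scan x ∈ F_11. For each x, list the y ∈ F_11 with f(x, y) ≡ 0 and those with g(x, y) ≡ 0 (mod 11); the common zeros in that column are the intersection.
  x = 0: f ≡ 0 at y ∈ {10}; g ≡ 0 at y ∈ {3, 4}; common: ∅.
  x = 1: f ≡ 0 at y ∈ {3}; g ≡ 0 at y ∈ ∅; common: ∅.
  x = 2: f ≡ 0 at y ∈ {7}; g ≡ 0 at y ∈ ∅; common: ∅.
  x = 3: f ≡ 0 at y ∈ {0}; g ≡ 0 at y ∈ ∅; common: ∅.
  x = 4: f ≡ 0 at y ∈ {4}; g ≡ 0 at y ∈ {0, 6}; common: ∅.
  x = 5: f ≡ 0 at y ∈ {8}; g ≡ 0 at y ∈ ∅; common: ∅.
  x = 6: f ≡ 0 at y ∈ {1}; g ≡ 0 at y ∈ ∅; common: ∅.
  x = 7: f ≡ 0 at y ∈ {5}; g ≡ 0 at y ∈ ∅; common: ∅.
  x = 8: f ≡ 0 at y ∈ {9}; g ≡ 0 at y ∈ {2, 3}; common: ∅.
  x = 9: f ≡ 0 at y ∈ {2}; g ≡ 0 at y ∈ {0, 2}; common: {2}.
  x = 10: f ≡ 0 at y ∈ {6}; g ≡ 0 at y ∈ {4, 6}; common: {6}.
Collecting: common zeros = {(9, 2), (10, 6)}, so the count is 2.
Comparison with the Bézout bound: 2 ≤ 2 = deg(f)·deg(g), as expected for curves with no common component (the bound is attained).


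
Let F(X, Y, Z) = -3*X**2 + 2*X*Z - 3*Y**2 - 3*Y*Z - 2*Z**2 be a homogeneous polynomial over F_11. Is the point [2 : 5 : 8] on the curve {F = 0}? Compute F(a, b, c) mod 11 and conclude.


F(2,5,8) ≡ 5 (mod 11); P is NOT on the curve.

Evaluate F(2, 5, 8) term-by-term (mod 11).
  -3*X**2 ↦ -3·4·1·1 = -12
  2*X*Z ↦ 2·2·1·8 = 32
  -3*Y**2 ↦ -3·1·25·1 = -75
  -3*Y*Z ↦ -3·1·5·8 = -120
  -2*Z**2 ↦ -2·1·1·64 = -128
Sum: F(2, 5, 8) = (-12) + (32) + (-75) + (-120) + (-128) = -303.
Reducing mod 11: -303 ≡ 5 (mod 11).
Since F(a, b, c) ≡ 5 ≠ 0 (mod 11), P does NOT lie on the curve.


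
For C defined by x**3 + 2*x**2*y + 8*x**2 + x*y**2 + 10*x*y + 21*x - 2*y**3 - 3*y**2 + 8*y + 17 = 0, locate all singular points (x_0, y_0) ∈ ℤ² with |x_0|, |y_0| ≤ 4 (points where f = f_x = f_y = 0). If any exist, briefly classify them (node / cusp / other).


Singular points: {(-2, -1)}; classification: cusp.

Compute partial derivatives:
  f_x = 3*x**2 + 4*x*y + 16*x + y**2 + 10*y + 21.
  f_y = 2*x**2 + 2*x*y + 10*x - 6*y**2 - 6*y + 8.
Scan x_0 ∈ {−4, ..., 4}. For each x_0, f_y(x_0, y) is a polynomial in y; find its integer roots y ∈ {−4, ..., 4}, then test f_x and f at those candidates.
  x = -4: f_y(-4, y) = -6*y**2 - 14*y; vanishes at y ∈ {0}. (-4, 0): f_x = 5 ≠ 0.
  x = -3: f_y(-3, y) = -6*y**2 - 12*y - 4; no integer root y with |y| ≤ 4.
  x = -2: f_y(-2, y) = -6*y**2 - 10*y - 4; vanishes at y ∈ {-1}. (-2, -1): f_x = 0, f = 0 — SINGULAR.
  x = -1: f_y(-1, y) = -6*y**2 - 8*y; vanishes at y ∈ {0}. (-1, 0): f_x = 8 ≠ 0.
  x = 0: f_y(0, y) = -6*y**2 - 6*y + 8; no integer root y with |y| ≤ 4.
  x = 1: f_y(1, y) = -6*y**2 - 4*y + 20; no integer root y with |y| ≤ 4.
  x = 2: f_y(2, y) = -6*y**2 - 2*y + 36; no integer root y with |y| ≤ 4.
  x = 3: f_y(3, y) = 56 - 6*y**2; no integer root y with |y| ≤ 4.
  x = 4: f_y(4, y) = -6*y**2 + 2*y + 80; no integer root y with |y| ≤ 4.
Only singular point on the grid: (-2, -1).
Classify: substitute x = -2 + u, y = -1 + v and expand: f = u**3 + 2*u**2*v + u*v**2 - 2*v**3 + v**2.
No constant or linear terms (consistent with a singular point). Quadratic part: v**2. Cubic part: u**3 + 2*u**2*v + u*v**2 - 2*v**3.
The quadratic part v**2 is a perfect square, so there is a single (double) tangent line v = 0, i.e. y = -1. Restricting the cubic part to that line (v = 0) leaves u**3 ≠ 0, so f is not divisible by v and the branch is v² ≈ -u**3 to lowest order — this is a cusp.
Classification: cusp.


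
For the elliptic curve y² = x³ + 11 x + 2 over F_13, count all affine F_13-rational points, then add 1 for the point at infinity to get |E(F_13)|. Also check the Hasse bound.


Affine points = {(1, 1), (1, 12), (3, 6), (3, 7), (5, 0), (8, 2), (8, 11), (12, 4), (12, 9)}; affine count = 9; |E(F_13)| = 10.

Discriminant check: Δ ∝ 4a³ + 27b² = 4·11³ + 27·2² = 4·1331 + 27·4 ≡ 11 (mod 13). Nonzero ⇒ E is nonsingular.
For each x ∈ F_13, compute rhs = x³ + 11·x + 2 mod 13, then count y ∈ F_13 with y² ≡ rhs.
  x = 0: rhs = 2, matching y values: none (0 points).
  x = 1: rhs = 1, matching y values: 1, 12 (2 points).
  x = 2: rhs = 6, matching y values: none (0 points).
  x = 3: rhs = 10, matching y values: 6, 7 (2 points).
  x = 4: rhs = 6, matching y values: none (0 points).
  x = 5: rhs = 0, matching y values: 0 (1 points).
  x = 6: rhs = 11, matching y values: none (0 points).
  x = 7: rhs = 6, matching y values: none (0 points).
  x = 8: rhs = 4, matching y values: 2, 11 (2 points).
  x = 9: rhs = 11, matching y values: none (0 points).
  x = 10: rhs = 7, matching y values: none (0 points).
  x = 11: rhs = 11, matching y values: none (0 points).
  x = 12: rhs = 3, matching y values: 4, 9 (2 points).
Total affine count: 9.
Full point count |E(F_13)| = 9 + 1 = 10.
Hasse bound: |10 − (13+1)| = |-4| = 4 ≤ 2√13 ≈ 7.2111 ✓.


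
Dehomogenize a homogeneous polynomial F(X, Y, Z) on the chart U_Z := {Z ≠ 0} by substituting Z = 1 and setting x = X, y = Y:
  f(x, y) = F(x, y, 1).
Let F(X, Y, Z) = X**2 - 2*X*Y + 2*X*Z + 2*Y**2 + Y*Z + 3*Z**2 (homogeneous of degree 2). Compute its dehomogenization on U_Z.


f(x, y) = x**2 - 2*x*y + 2*x + 2*y**2 + y + 3

On U_Z we set Z = 1. Each monomial c·X^i·Y^j·Z^k in F becomes c·x^i·y^j·1^k = c·x^i·y^j.
Substituting Z = 1: F(X, Y, 1) = x**2 - 2*x*y + 2*x + 2*y**2 + y + 3.
Note: deg(f) ≤ deg(F) = 2; strict inequality happens when F is divisible by Z (lost terms).


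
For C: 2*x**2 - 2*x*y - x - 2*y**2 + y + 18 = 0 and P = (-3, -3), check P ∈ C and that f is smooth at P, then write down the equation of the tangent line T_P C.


Tangent line at P: -7*x + 19*y + 36 = 0.

Step 1: f(-3, -3) = 0, so P lies on C.
Step 2: partial derivatives
  f_x(x, y) = 4*x - 2*y - 1, f_y(x, y) = -2*x - 4*y + 1.
  f_x(P) = -7, f_y(P) = 19 (gradient nonzero, so P is smooth).
Step 3: tangent line at P: -7·(x − -3) + 19·(y − -3) = 0.
Expanding: -7*x + 19*y + 36 = 0.


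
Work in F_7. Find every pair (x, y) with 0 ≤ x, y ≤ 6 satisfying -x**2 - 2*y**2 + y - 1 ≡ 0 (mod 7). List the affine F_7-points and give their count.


Affine F_7-points: {(0, 2)}; count = 1.

For each of the 49 pairs (x, y) ∈ F_7², evaluate f(x, y) mod 7. Record the zeros.
  x = 0: [0↦6, 1↦5, 2↦0, 3↦5, 4↦6, 5↦3, 6↦3]  zeros at y ∈ {2}
  x = 1: [0↦5, 1↦4, 2↦6, 3↦4, 4↦5, 5↦2, 6↦2]  zeros at y ∈ ∅
  x = 2: [0↦2, 1↦1, 2↦3, 3↦1, 4↦2, 5↦6, 6↦6]  zeros at y ∈ ∅
  x = 3: [0↦4, 1↦3, 2↦5, 3↦3, 4↦4, 5↦1, 6↦1]  zeros at y ∈ ∅
  x = 4: [0↦4, 1↦3, 2↦5, 3↦3, 4↦4, 5↦1, 6↦1]  zeros at y ∈ ∅
  x = 5: [0↦2, 1↦1, 2↦3, 3↦1, 4↦2, 5↦6, 6↦6]  zeros at y ∈ ∅
  x = 6: [0↦5, 1↦4, 2↦6, 3↦4, 4↦5, 5↦2, 6↦2]  zeros at y ∈ ∅
Collecting zeros: affine points = {(0, 2)}.
Total count |C(F_7)_aff| = 1.


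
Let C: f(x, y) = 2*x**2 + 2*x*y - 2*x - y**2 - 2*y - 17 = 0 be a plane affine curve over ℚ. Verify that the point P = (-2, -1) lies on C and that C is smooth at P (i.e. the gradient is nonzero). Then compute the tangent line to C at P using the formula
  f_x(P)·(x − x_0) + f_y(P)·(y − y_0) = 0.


Tangent line at P: -12*x - 4*y - 28 = 0.

Step 1: f(-2, -1) = 0, so P lies on C.
Step 2: partial derivatives
  f_x(x, y) = 4*x + 2*y - 2, f_y(x, y) = 2*x - 2*y - 2.
  f_x(P) = -12, f_y(P) = -4 (gradient nonzero, so P is smooth).
Step 3: tangent line at P: -12·(x − -2) + -4·(y − -1) = 0.
Expanding: -12*x - 4*y - 28 = 0.


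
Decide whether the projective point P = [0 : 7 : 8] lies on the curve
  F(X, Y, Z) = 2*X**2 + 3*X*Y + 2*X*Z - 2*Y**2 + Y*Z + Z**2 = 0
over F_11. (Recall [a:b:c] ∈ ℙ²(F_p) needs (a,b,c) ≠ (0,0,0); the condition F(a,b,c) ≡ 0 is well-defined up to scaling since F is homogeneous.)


F(0,7,8) ≡ 0 (mod 11); P is on the curve.

Evaluate F(0, 7, 8) term-by-term (mod 11).
  2*X**2 ↦ 2·0·1·1 = 0
  3*X*Y ↦ 3·0·7·1 = 0
  2*X*Z ↦ 2·0·1·8 = 0
  -2*Y**2 ↦ -2·1·49·1 = -98
  Y*Z ↦ 1·1·7·8 = 56
  Z**2 ↦ 1·1·1·64 = 64
Sum: F(0, 7, 8) = (0) + (0) + (0) + (-98) + (56) + (64) = 22.
Reducing mod 11: 22 ≡ 0 (mod 11).
Since F(a, b, c) ≡ 0 (mod 11), P lies on the curve.


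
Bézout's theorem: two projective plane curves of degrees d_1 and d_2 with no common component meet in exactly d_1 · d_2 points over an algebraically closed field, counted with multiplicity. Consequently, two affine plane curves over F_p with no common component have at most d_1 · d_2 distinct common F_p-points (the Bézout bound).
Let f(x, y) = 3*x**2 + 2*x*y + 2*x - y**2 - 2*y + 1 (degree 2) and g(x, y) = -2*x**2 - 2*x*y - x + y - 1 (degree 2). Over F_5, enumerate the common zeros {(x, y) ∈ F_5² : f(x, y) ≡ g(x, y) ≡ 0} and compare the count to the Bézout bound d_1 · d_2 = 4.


Common zeros: {(1, 1), (4, 4)}; count = 2; Bézout bound = 4.

deg(f) = 2, deg(g) = 2, so Bézout bound = 4.
Scan x ∈ F_5. For each x, list the y ∈ F_5 with f(x, y) ≡ 0 and those with g(x, y) ≡ 0 (mod 5); the common zeros in that column are the intersection.
  x = 0: f ≡ 0 at y ∈ ∅; g ≡ 0 at y ∈ {1}; common: ∅.
  x = 1: f ≡ 0 at y ∈ {1, 4}; g ≡ 0 at y ∈ {1}; common: {1}.
  x = 2: f ≡ 0 at y ∈ ∅; g ≡ 0 at y ∈ {3}; common: ∅.
  x = 3: f ≡ 0 at y ∈ ∅; g ≡ 0 at y ∈ ∅; common: ∅.
  x = 4: f ≡ 0 at y ∈ {2, 4}; g ≡ 0 at y ∈ {4}; common: {4}.
Collecting: common zeros = {(1, 1), (4, 4)}, so the count is 2.
Comparison with the Bézout bound: 2 ≤ 4 = deg(f)·deg(g), as expected for curves with no common component (the affine F_5-count falls short of the bound because intersections may lie at infinity, over extension fields, or carry multiplicity).


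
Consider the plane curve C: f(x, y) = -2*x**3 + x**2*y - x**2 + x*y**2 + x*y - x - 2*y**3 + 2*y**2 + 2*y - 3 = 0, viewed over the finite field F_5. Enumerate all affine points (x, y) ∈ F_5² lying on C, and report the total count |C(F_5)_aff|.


Affine F_5-points: {(2, 0), (2, 1), (4, 1), (4, 3), (4, 4)}; count = 5.

For each of the 25 pairs (x, y) ∈ F_5², evaluate f(x, y) mod 5. Record the zeros.
  x = 0: [0↦2, 1↦4, 2↦3, 3↦2, 4↦4]  zeros at y ∈ ∅
  x = 1: [0↦3, 1↦3, 2↦2, 3↦3, 4↦4]  zeros at y ∈ ∅
  x = 2: [0↦0, 1↦0, 2↦1, 3↦1, 4↦3]  zeros at y ∈ {0, 1}
  x = 3: [0↦1, 1↦3, 2↦3, 3↦4, 4↦4]  zeros at y ∈ ∅
  x = 4: [0↦4, 1↦0, 2↦1, 3↦0, 4↦0]  zeros at y ∈ {1, 3, 4}
Collecting zeros: affine points = {(2, 0), (2, 1), (4, 1), (4, 3), (4, 4)}.
Total count |C(F_5)_aff| = 5.


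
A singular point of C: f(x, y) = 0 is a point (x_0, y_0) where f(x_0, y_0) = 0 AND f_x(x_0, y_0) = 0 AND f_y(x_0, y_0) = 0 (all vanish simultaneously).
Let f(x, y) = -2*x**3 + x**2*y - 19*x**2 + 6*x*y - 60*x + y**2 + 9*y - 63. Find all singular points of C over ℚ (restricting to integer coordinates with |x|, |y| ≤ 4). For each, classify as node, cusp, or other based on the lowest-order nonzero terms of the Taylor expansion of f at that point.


Singular points: {(-3, 0)}; classification: node.

Compute partial derivatives:
  f_x = -6*x**2 + 2*x*y - 38*x + 6*y - 60.
  f_y = x**2 + 6*x + 2*y + 9.
Scan x_0 ∈ {−4, ..., 4}. For each x_0, f_y(x_0, y) is a polynomial in y; find its integer roots y ∈ {−4, ..., 4}, then test f_x and f at those candidates.
  x = -4: f_y(-4, y) = 2*y + 1; no integer root y with |y| ≤ 4.
  x = -3: f_y(-3, y) = 2*y; vanishes at y ∈ {0}. (-3, 0): f_x = 0, f = 0 — SINGULAR.
  x = -2: f_y(-2, y) = 2*y + 1; no integer root y with |y| ≤ 4.
  x = -1: f_y(-1, y) = 2*y + 4; vanishes at y ∈ {-2}. (-1, -2): f_x = -36 ≠ 0.
  x = 0: f_y(0, y) = 2*y + 9; no integer root y with |y| ≤ 4.
  x = 1: f_y(1, y) = 2*y + 16; no integer root y with |y| ≤ 4.
  x = 2: f_y(2, y) = 2*y + 25; no integer root y with |y| ≤ 4.
  x = 3: f_y(3, y) = 2*y + 36; no integer root y with |y| ≤ 4.
  x = 4: f_y(4, y) = 2*y + 49; no integer root y with |y| ≤ 4.
Only singular point on the grid: (-3, 0).
Classify: substitute x = -3 + u, y = 0 + v and expand: f = -2*u**3 + u**2*v - u**2 + v**2.
No constant or linear terms (consistent with a singular point). Quadratic part: -u**2 + v**2. Cubic part: -2*u**3 + u**2*v.
The quadratic part v**2 - u**2 = (v − u)(v + u) splits into two distinct linear factors, so there are two distinct tangent lines y − 0 = ±(x − -3) — this is a node (ordinary double point).
Classification: node.


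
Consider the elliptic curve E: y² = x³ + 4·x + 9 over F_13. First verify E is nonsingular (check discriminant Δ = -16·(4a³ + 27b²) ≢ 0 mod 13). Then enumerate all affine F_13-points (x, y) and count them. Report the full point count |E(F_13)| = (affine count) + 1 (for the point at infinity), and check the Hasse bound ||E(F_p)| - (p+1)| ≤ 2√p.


Affine points = {(0, 3), (0, 10), (1, 1), (1, 12), (2, 5), (2, 8), (3, 3), (3, 10), (7, 4), (7, 9), (10, 3), (10, 10), (12, 2), (12, 11)}; affine count = 14; |E(F_13)| = 15.

Discriminant check: Δ ∝ 4a³ + 27b² = 4·4³ + 27·9² = 4·64 + 27·81 ≡ 12 (mod 13). Nonzero ⇒ E is nonsingular.
For each x ∈ F_13, compute rhs = x³ + 4·x + 9 mod 13, then count y ∈ F_13 with y² ≡ rhs.
  x = 0: rhs = 9, matching y values: 3, 10 (2 points).
  x = 1: rhs = 1, matching y values: 1, 12 (2 points).
  x = 2: rhs = 12, matching y values: 5, 8 (2 points).
  x = 3: rhs = 9, matching y values: 3, 10 (2 points).
  x = 4: rhs = 11, matching y values: none (0 points).
  x = 5: rhs = 11, matching y values: none (0 points).
  x = 6: rhs = 2, matching y values: none (0 points).
  x = 7: rhs = 3, matching y values: 4, 9 (2 points).
  x = 8: rhs = 7, matching y values: none (0 points).
  x = 9: rhs = 7, matching y values: none (0 points).
  x = 10: rhs = 9, matching y values: 3, 10 (2 points).
  x = 11: rhs = 6, matching y values: none (0 points).
  x = 12: rhs = 4, matching y values: 2, 11 (2 points).
Total affine count: 14.
Full point count |E(F_13)| = 14 + 1 = 15.
Hasse bound: |15 − (13+1)| = |1| = 1 ≤ 2√13 ≈ 7.2111 ✓.


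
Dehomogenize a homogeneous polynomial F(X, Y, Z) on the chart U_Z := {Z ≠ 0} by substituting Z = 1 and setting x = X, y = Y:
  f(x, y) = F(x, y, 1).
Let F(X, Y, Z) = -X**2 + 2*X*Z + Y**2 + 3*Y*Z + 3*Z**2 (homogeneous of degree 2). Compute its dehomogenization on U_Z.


f(x, y) = -x**2 + 2*x + y**2 + 3*y + 3

On U_Z we set Z = 1. Each monomial c·X^i·Y^j·Z^k in F becomes c·x^i·y^j·1^k = c·x^i·y^j.
Substituting Z = 1: F(X, Y, 1) = -x**2 + 2*x + y**2 + 3*y + 3.
Note: deg(f) ≤ deg(F) = 2; strict inequality happens when F is divisible by Z (lost terms).


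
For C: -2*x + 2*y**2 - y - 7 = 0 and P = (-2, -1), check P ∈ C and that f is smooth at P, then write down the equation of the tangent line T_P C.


Tangent line at P: -2*x - 5*y - 9 = 0.

Step 1: f(-2, -1) = 0, so P lies on C.
Step 2: partial derivatives
  f_x(x, y) = -2, f_y(x, y) = 4*y - 1.
  f_x(P) = -2, f_y(P) = -5 (gradient nonzero, so P is smooth).
Step 3: tangent line at P: -2·(x − -2) + -5·(y − -1) = 0.
Expanding: -2*x - 5*y - 9 = 0.


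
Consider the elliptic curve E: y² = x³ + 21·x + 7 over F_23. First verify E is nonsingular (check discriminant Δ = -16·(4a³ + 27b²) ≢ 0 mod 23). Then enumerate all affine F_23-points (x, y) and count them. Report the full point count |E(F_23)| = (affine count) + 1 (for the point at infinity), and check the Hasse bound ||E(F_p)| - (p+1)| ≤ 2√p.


Affine points = {(1, 11), (1, 12), (6, 2), (6, 21), (12, 3), (12, 20), (13, 4), (13, 19), (14, 3), (14, 20), (16, 0), (20, 3), (20, 20), (21, 7), (21, 16), (22, 10), (22, 13)}; affine count = 17; |E(F_23)| = 18.

Discriminant check: Δ ∝ 4a³ + 27b² = 4·21³ + 27·7² = 4·9261 + 27·49 ≡ 3 (mod 23). Nonzero ⇒ E is nonsingular.
For each x ∈ F_23, compute rhs = x³ + 21·x + 7 mod 23, then count y ∈ F_23 with y² ≡ rhs.
  x = 0: rhs = 7, matching y values: none (0 points).
  x = 1: rhs = 6, matching y values: 11, 12 (2 points).
  x = 2: rhs = 11, matching y values: none (0 points).
  x = 3: rhs = 5, matching y values: none (0 points).
  x = 4: rhs = 17, matching y values: none (0 points).
  x = 5: rhs = 7, matching y values: none (0 points).
  x = 6: rhs = 4, matching y values: 2, 21 (2 points).
  x = 7: rhs = 14, matching y values: none (0 points).
  x = 8: rhs = 20, matching y values: none (0 points).
  x = 9: rhs = 5, matching y values: none (0 points).
  x = 10: rhs = 21, matching y values: none (0 points).
  x = 11: rhs = 5, matching y values: none (0 points).
  x = 12: rhs = 9, matching y values: 3, 20 (2 points).
  x = 13: rhs = 16, matching y values: 4, 19 (2 points).
  x = 14: rhs = 9, matching y values: 3, 20 (2 points).
  x = 15: rhs = 17, matching y values: none (0 points).
  x = 16: rhs = 0, matching y values: 0 (1 points).
  x = 17: rhs = 10, matching y values: none (0 points).
  x = 18: rhs = 7, matching y values: none (0 points).
  x = 19: rhs = 20, matching y values: none (0 points).
  x = 20: rhs = 9, matching y values: 3, 20 (2 points).
  x = 21: rhs = 3, matching y values: 7, 16 (2 points).
  x = 22: rhs = 8, matching y values: 10, 13 (2 points).
Total affine count: 17.
Full point count |E(F_23)| = 17 + 1 = 18.
Hasse bound: |18 − (23+1)| = |-6| = 6 ≤ 2√23 ≈ 9.5917 ✓.


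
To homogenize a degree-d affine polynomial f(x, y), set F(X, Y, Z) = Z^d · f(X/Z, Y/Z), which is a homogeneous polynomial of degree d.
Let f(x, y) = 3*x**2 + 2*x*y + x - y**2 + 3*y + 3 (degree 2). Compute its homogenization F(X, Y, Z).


F(X, Y, Z) = 3*X**2 + 2*X*Y + X*Z - Y**2 + 3*Y*Z + 3*Z**2

deg(f) = 2.
Substitute x = X/Z, y = Y/Z into f, then multiply by Z^2.
  monomial 3·x^2·y^0 ↦ 3·X^2·Y^0·Z^0.
  monomial 2·x^1·y^1 ↦ 2·X^1·Y^1·Z^0.
  monomial 1·x^1·y^0 ↦ 1·X^1·Y^0·Z^1.
  monomial -1·x^0·y^2 ↦ -1·X^0·Y^2·Z^0.
  monomial 3·x^0·y^1 ↦ 3·X^0·Y^1·Z^1.
  monomial 3·x^0·y^0 ↦ 3·X^0·Y^0·Z^2.
Collecting: F(X, Y, Z) = 3*X**2 + 2*X*Y + X*Z - Y**2 + 3*Y*Z + 3*Z**2.


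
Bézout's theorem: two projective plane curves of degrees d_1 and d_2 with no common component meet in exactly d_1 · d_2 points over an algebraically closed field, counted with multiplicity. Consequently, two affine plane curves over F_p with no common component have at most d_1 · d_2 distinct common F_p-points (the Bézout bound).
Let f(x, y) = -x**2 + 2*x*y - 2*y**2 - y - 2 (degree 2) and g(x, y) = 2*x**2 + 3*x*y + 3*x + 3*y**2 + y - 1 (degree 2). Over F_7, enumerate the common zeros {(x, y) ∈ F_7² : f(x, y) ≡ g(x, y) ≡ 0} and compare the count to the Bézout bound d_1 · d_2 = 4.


Common zeros: ∅; count = 0; Bézout bound = 4.

deg(f) = 2, deg(g) = 2, so Bézout bound = 4.
Scan x ∈ F_7. For each x, list the y ∈ F_7 with f(x, y) ≡ 0 and those with g(x, y) ≡ 0 (mod 7); the common zeros in that column are the intersection.
  x = 0: f ≡ 0 at y ∈ ∅; g ≡ 0 at y ∈ ∅; common: ∅.
  x = 1: f ≡ 0 at y ∈ ∅; g ≡ 0 at y ∈ ∅; common: ∅.
  x = 2: f ≡ 0 at y ∈ ∅; g ≡ 0 at y ∈ ∅; common: ∅.
  x = 3: f ≡ 0 at y ∈ {3}; g ≡ 0 at y ∈ ∅; common: ∅.
  x = 4: f ≡ 0 at y ∈ ∅; g ≡ 0 at y ∈ ∅; common: ∅.
  x = 5: f ≡ 0 at y ∈ ∅; g ≡ 0 at y ∈ ∅; common: ∅.
  x = 6: f ≡ 0 at y ∈ ∅; g ≡ 0 at y ∈ {5}; common: ∅.
Collecting: common zeros = ∅, so the count is 0.
Comparison with the Bézout bound: 0 ≤ 4 = deg(f)·deg(g), as expected for curves with no common component (the affine F_7-count falls short of the bound because intersections may lie at infinity, over extension fields, or carry multiplicity).


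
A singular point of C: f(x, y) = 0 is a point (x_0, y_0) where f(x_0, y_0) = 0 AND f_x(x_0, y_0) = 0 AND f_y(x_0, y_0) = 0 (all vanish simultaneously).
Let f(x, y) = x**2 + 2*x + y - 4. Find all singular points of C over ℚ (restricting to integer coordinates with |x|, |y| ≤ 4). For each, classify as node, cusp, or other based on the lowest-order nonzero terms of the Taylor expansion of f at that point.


No singular points in the scanned grid; C is smooth there.

Compute partial derivatives:
  f_x = 2*x + 2.
  f_y = 1.
f_y = 1 is a nonzero constant, so f_y never vanishes: no point (x, y) can satisfy f = f_x = f_y = 0. In particular no (x, y) ∈ {−4, ..., 4}² is singular; the curve is smooth.


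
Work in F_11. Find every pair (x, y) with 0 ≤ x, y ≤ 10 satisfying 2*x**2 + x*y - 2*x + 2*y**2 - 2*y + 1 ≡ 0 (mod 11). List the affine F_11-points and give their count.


Affine F_11-points: {(1, 8), (1, 9), (2, 5), (2, 6), (5, 2), (6, 2), (6, 7), (7, 6), (7, 8), (8, 1), (8, 7), (9, 1)}; count = 12.

For each of the 121 pairs (x, y) ∈ F_11², evaluate f(x, y) mod 11. Record the zeros.
  x = 0: [0↦1, 1↦1, 2↦5, 3↦2, 4↦3, 5↦8, 6↦6, 7↦8, 8↦3, 9↦2, 10↦5]  zeros at y ∈ ∅
  x = 1: [0↦1, 1↦2, 2↦7, 3↦5, 4↦7, 5↦2, 6↦1, 7↦4, 8↦0, 9↦0, 10↦4]  zeros at y ∈ {8, 9}
  x = 2: [0↦5, 1↦7, 2↦2, 3↦1, 4↦4, 5↦0, 6↦0, 7↦4, 8↦1, 9↦2, 10↦7]  zeros at y ∈ {5, 6}
  x = 3: [0↦2, 1↦5, 2↦1, 3↦1, 4↦5, 5↦2, 6↦3, 7↦8, 8↦6, 9↦8, 10↦3]  zeros at y ∈ ∅
  x = 4: [0↦3, 1↦7, 2↦4, 3↦5, 4↦10, 5↦8, 6↦10, 7↦5, 8↦4, 9↦7, 10↦3]  zeros at y ∈ ∅
  x = 5: [0↦8, 1↦2, 2↦0, 3↦2, 4↦8, 5↦7, 6↦10, 7↦6, 8↦6, 9↦10, 10↦7]  zeros at y ∈ {2}
  x = 6: [0↦6, 1↦1, 2↦0, 3↦3, 4↦10, 5↦10, 6↦3, 7↦0, 8↦1, 9↦6, 10↦4]  zeros at y ∈ {2, 7}
  x = 7: [0↦8, 1↦4, 2↦4, 3↦8, 4↦5, 5↦6, 6↦0, 7↦9, 8↦0, 9↦6, 10↦5]  zeros at y ∈ {6, 8}
  x = 8: [0↦3, 1↦0, 2↦1, 3↦6, 4↦4, 5↦6, 6↦1, 7↦0, 8↦3, 9↦10, 10↦10]  zeros at y ∈ {1, 7}
  x = 9: [0↦2, 1↦0, 2↦2, 3↦8, 4↦7, 5↦10, 6↦6, 7↦6, 8↦10, 9↦7, 10↦8]  zeros at y ∈ {1}
  x = 10: [0↦5, 1↦4, 2↦7, 3↦3, 4↦3, 5↦7, 6↦4, 7↦5, 8↦10, 9↦8, 10↦10]  zeros at y ∈ ∅
Collecting zeros: affine points = {(1, 8), (1, 9), (2, 5), (2, 6), (5, 2), (6, 2), (6, 7), (7, 6), (7, 8), (8, 1), (8, 7), (9, 1)}.
Total count |C(F_11)_aff| = 12.


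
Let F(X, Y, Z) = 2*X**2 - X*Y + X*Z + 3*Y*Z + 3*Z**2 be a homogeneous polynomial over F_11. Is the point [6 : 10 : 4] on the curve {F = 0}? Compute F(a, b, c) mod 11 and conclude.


F(6,10,4) ≡ 6 (mod 11); P is NOT on the curve.

Evaluate F(6, 10, 4) term-by-term (mod 11).
  2*X**2 ↦ 2·36·1·1 = 72
  -X*Y ↦ -1·6·10·1 = -60
  X*Z ↦ 1·6·1·4 = 24
  3*Y*Z ↦ 3·1·10·4 = 120
  3*Z**2 ↦ 3·1·1·16 = 48
Sum: F(6, 10, 4) = (72) + (-60) + (24) + (120) + (48) = 204.
Reducing mod 11: 204 ≡ 6 (mod 11).
Since F(a, b, c) ≡ 6 ≠ 0 (mod 11), P does NOT lie on the curve.


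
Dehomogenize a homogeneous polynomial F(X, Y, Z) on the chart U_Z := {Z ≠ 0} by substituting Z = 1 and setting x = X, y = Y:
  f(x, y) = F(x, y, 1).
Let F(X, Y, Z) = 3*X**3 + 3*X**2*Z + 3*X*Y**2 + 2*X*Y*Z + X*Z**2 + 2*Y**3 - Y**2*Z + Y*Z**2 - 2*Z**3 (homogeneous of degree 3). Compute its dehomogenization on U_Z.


f(x, y) = 3*x**3 + 3*x**2 + 3*x*y**2 + 2*x*y + x + 2*y**3 - y**2 + y - 2

On U_Z we set Z = 1. Each monomial c·X^i·Y^j·Z^k in F becomes c·x^i·y^j·1^k = c·x^i·y^j.
Substituting Z = 1: F(X, Y, 1) = 3*x**3 + 3*x**2 + 3*x*y**2 + 2*x*y + x + 2*y**3 - y**2 + y - 2.
Note: deg(f) ≤ deg(F) = 3; strict inequality happens when F is divisible by Z (lost terms).


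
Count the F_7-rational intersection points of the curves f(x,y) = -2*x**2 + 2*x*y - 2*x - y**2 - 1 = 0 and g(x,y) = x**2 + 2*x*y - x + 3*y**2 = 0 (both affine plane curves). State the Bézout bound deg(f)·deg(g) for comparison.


Common zeros: {(6, 6)}; count = 1; Bézout bound = 4.

deg(f) = 2, deg(g) = 2, so Bézout bound = 4.
Scan x ∈ F_7. For each x, list the y ∈ F_7 with f(x, y) ≡ 0 and those with g(x, y) ≡ 0 (mod 7); the common zeros in that column are the intersection.
  x = 0: f ≡ 0 at y ∈ ∅; g ≡ 0 at y ∈ {0}; common: ∅.
  x = 1: f ≡ 0 at y ∈ ∅; g ≡ 0 at y ∈ {0, 4}; common: ∅.
  x = 2: f ≡ 0 at y ∈ ∅; g ≡ 0 at y ∈ ∅; common: ∅.
  x = 3: f ≡ 0 at y ∈ ∅; g ≡ 0 at y ∈ ∅; common: ∅.
  x = 4: f ≡ 0 at y ∈ ∅; g ≡ 0 at y ∈ {3, 6}; common: ∅.
  x = 5: f ≡ 0 at y ∈ ∅; g ≡ 0 at y ∈ {3}; common: ∅.
  x = 6: f ≡ 0 at y ∈ {6}; g ≡ 0 at y ∈ {4, 6}; common: {6}.
Collecting: common zeros = {(6, 6)}, so the count is 1.
Comparison with the Bézout bound: 1 ≤ 4 = deg(f)·deg(g), as expected for curves with no common component (the affine F_7-count falls short of the bound because intersections may lie at infinity, over extension fields, or carry multiplicity).


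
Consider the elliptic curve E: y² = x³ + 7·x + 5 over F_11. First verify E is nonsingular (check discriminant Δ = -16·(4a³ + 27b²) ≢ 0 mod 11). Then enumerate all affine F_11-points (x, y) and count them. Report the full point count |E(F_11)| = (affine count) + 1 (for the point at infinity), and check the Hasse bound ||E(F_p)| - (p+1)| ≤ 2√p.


Affine points = {(0, 4), (0, 7), (2, 4), (2, 7), (3, 3), (3, 8), (4, 3), (4, 8), (5, 0), (7, 1), (7, 10), (8, 1), (8, 10), (9, 4), (9, 7)}; affine count = 15; |E(F_11)| = 16.

Discriminant check: Δ ∝ 4a³ + 27b² = 4·7³ + 27·5² = 4·343 + 27·25 ≡ 1 (mod 11). Nonzero ⇒ E is nonsingular.
For each x ∈ F_11, compute rhs = x³ + 7·x + 5 mod 11, then count y ∈ F_11 with y² ≡ rhs.
  x = 0: rhs = 5, matching y values: 4, 7 (2 points).
  x = 1: rhs = 2, matching y values: none (0 points).
  x = 2: rhs = 5, matching y values: 4, 7 (2 points).
  x = 3: rhs = 9, matching y values: 3, 8 (2 points).
  x = 4: rhs = 9, matching y values: 3, 8 (2 points).
  x = 5: rhs = 0, matching y values: 0 (1 points).
  x = 6: rhs = 10, matching y values: none (0 points).
  x = 7: rhs = 1, matching y values: 1, 10 (2 points).
  x = 8: rhs = 1, matching y values: 1, 10 (2 points).
  x = 9: rhs = 5, matching y values: 4, 7 (2 points).
  x = 10: rhs = 8, matching y values: none (0 points).
Total affine count: 15.
Full point count |E(F_11)| = 15 + 1 = 16.
Hasse bound: |16 − (11+1)| = |4| = 4 ≤ 2√11 ≈ 6.6332 ✓.


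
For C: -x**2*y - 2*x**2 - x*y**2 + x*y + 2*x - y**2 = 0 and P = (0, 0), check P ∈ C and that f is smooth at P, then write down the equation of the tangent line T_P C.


Tangent line at P: 2*x = 0.

Step 1: f(0, 0) = 0, so P lies on C.
Step 2: partial derivatives
  f_x(x, y) = -2*x*y - 4*x - y**2 + y + 2, f_y(x, y) = -x**2 - 2*x*y + x - 2*y.
  f_x(P) = 2, f_y(P) = 0 (gradient nonzero, so P is smooth).
Step 3: tangent line at P: 2·(x − 0) + 0·(y − 0) = 0.
Expanding: 2*x = 0.


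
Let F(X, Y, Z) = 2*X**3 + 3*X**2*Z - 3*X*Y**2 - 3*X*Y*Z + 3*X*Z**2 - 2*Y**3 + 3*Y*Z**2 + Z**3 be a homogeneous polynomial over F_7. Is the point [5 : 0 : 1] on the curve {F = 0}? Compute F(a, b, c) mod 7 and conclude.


F(5,0,1) ≡ 5 (mod 7); P is NOT on the curve.

Evaluate F(5, 0, 1) term-by-term (mod 7).
  2*X**3 ↦ 2·125·1·1 = 250
  3*X**2*Z ↦ 3·25·1·1 = 75
  -3*X*Y**2 ↦ -3·5·0·1 = 0
  -3*X*Y*Z ↦ -3·5·0·1 = 0
  3*X*Z**2 ↦ 3·5·1·1 = 15
  -2*Y**3 ↦ -2·1·0·1 = 0
  3*Y*Z**2 ↦ 3·1·0·1 = 0
  Z**3 ↦ 1·1·1·1 = 1
Sum: F(5, 0, 1) = (250) + (75) + (0) + (0) + (15) + (0) + (0) + (1) = 341.
Reducing mod 7: 341 ≡ 5 (mod 7).
Since F(a, b, c) ≡ 5 ≠ 0 (mod 7), P does NOT lie on the curve.


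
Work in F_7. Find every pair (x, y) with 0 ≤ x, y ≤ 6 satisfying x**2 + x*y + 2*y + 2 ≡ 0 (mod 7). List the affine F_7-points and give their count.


Affine F_7-points: {(0, 6), (1, 6), (2, 2), (3, 2), (4, 4), (6, 4)}; count = 6.

For each of the 49 pairs (x, y) ∈ F_7², evaluate f(x, y) mod 7. Record the zeros.
  x = 0: [0↦2, 1↦4, 2↦6, 3↦1, 4↦3, 5↦5, 6↦0]  zeros at y ∈ {6}
  x = 1: [0↦3, 1↦6, 2↦2, 3↦5, 4↦1, 5↦4, 6↦0]  zeros at y ∈ {6}
  x = 2: [0↦6, 1↦3, 2↦0, 3↦4, 4↦1, 5↦5, 6↦2]  zeros at y ∈ {2}
  x = 3: [0↦4, 1↦2, 2↦0, 3↦5, 4↦3, 5↦1, 6↦6]  zeros at y ∈ {2}
  x = 4: [0↦4, 1↦3, 2↦2, 3↦1, 4↦0, 5↦6, 6↦5]  zeros at y ∈ {4}
  x = 5: [0↦6, 1↦6, 2↦6, 3↦6, 4↦6, 5↦6, 6↦6]  zeros at y ∈ ∅
  x = 6: [0↦3, 1↦4, 2↦5, 3↦6, 4↦0, 5↦1, 6↦2]  zeros at y ∈ {4}
Collecting zeros: affine points = {(0, 6), (1, 6), (2, 2), (3, 2), (4, 4), (6, 4)}.
Total count |C(F_7)_aff| = 6.


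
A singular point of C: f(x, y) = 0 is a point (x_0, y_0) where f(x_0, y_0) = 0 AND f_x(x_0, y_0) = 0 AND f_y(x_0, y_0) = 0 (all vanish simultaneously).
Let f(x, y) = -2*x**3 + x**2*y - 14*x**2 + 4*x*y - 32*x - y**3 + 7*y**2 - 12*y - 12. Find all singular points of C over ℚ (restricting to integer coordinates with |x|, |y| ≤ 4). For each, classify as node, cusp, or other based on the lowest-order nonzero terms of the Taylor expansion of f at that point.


Singular points: {(-2, 2)}; classification: cusp.

Compute partial derivatives:
  f_x = -6*x**2 + 2*x*y - 28*x + 4*y - 32.
  f_y = x**2 + 4*x - 3*y**2 + 14*y - 12.
Scan x_0 ∈ {−4, ..., 4}. For each x_0, f_y(x_0, y) is a polynomial in y; find its integer roots y ∈ {−4, ..., 4}, then test f_x and f at those candidates.
  x = -4: f_y(-4, y) = -3*y**2 + 14*y - 12; no integer root y with |y| ≤ 4.
  x = -3: f_y(-3, y) = -3*y**2 + 14*y - 15; vanishes at y ∈ {3}. (-3, 3): f_x = -8 ≠ 0.
  x = -2: f_y(-2, y) = -3*y**2 + 14*y - 16; vanishes at y ∈ {2}. (-2, 2): f_x = 0, f = 0 — SINGULAR.
  x = -1: f_y(-1, y) = -3*y**2 + 14*y - 15; vanishes at y ∈ {3}. (-1, 3): f_x = -4 ≠ 0.
  x = 0: f_y(0, y) = -3*y**2 + 14*y - 12; no integer root y with |y| ≤ 4.
  x = 1: f_y(1, y) = -3*y**2 + 14*y - 7; no integer root y with |y| ≤ 4.
  x = 2: f_y(2, y) = -3*y**2 + 14*y; vanishes at y ∈ {0}. (2, 0): f_x = -112 ≠ 0.
  x = 3: f_y(3, y) = -3*y**2 + 14*y + 9; no integer root y with |y| ≤ 4.
  x = 4: f_y(4, y) = -3*y**2 + 14*y + 20; no integer root y with |y| ≤ 4.
Only singular point on the grid: (-2, 2).
Classify: substitute x = -2 + u, y = 2 + v and expand: f = -2*u**3 + u**2*v - v**3 + v**2.
No constant or linear terms (consistent with a singular point). Quadratic part: v**2. Cubic part: -2*u**3 + u**2*v - v**3.
The quadratic part v**2 is a perfect square, so there is a single (double) tangent line v = 0, i.e. y = 2. Restricting the cubic part to that line (v = 0) leaves -2*u**3 ≠ 0, so f is not divisible by v and the branch is v² ≈ 2*u**3 to lowest order — this is a cusp.
Classification: cusp.


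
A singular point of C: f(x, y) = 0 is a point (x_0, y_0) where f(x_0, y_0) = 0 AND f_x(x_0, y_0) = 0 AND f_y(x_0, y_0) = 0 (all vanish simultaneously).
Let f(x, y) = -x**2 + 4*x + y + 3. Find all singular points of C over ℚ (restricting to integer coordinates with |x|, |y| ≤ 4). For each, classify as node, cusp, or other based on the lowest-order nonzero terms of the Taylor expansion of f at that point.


No singular points in the scanned grid; C is smooth there.

Compute partial derivatives:
  f_x = 4 - 2*x.
  f_y = 1.
f_y = 1 is a nonzero constant, so f_y never vanishes: no point (x, y) can satisfy f = f_x = f_y = 0. In particular no (x, y) ∈ {−4, ..., 4}² is singular; the curve is smooth.


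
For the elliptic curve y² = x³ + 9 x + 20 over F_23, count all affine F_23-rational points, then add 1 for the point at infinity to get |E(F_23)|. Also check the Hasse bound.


Affine points = {(2, 0), (5, 11), (5, 12), (7, 9), (7, 14), (8, 11), (8, 12), (9, 5), (9, 18), (10, 11), (10, 12), (11, 1), (11, 22), (12, 4), (12, 19), (17, 7), (17, 16), (19, 9), (19, 14), (20, 9), (20, 14)}; affine count = 21; |E(F_23)| = 22.

Discriminant check: Δ ∝ 4a³ + 27b² = 4·9³ + 27·20² = 4·729 + 27·400 ≡ 8 (mod 23). Nonzero ⇒ E is nonsingular.
For each x ∈ F_23, compute rhs = x³ + 9·x + 20 mod 23, then count y ∈ F_23 with y² ≡ rhs.
  x = 0: rhs = 20, matching y values: none (0 points).
  x = 1: rhs = 7, matching y values: none (0 points).
  x = 2: rhs = 0, matching y values: 0 (1 points).
  x = 3: rhs = 5, matching y values: none (0 points).
  x = 4: rhs = 5, matching y values: none (0 points).
  x = 5: rhs = 6, matching y values: 11, 12 (2 points).
  x = 6: rhs = 14, matching y values: none (0 points).
  x = 7: rhs = 12, matching y values: 9, 14 (2 points).
  x = 8: rhs = 6, matching y values: 11, 12 (2 points).
  x = 9: rhs = 2, matching y values: 5, 18 (2 points).
  x = 10: rhs = 6, matching y values: 11, 12 (2 points).
  x = 11: rhs = 1, matching y values: 1, 22 (2 points).
  x = 12: rhs = 16, matching y values: 4, 19 (2 points).
  x = 13: rhs = 11, matching y values: none (0 points).
  x = 14: rhs = 15, matching y values: none (0 points).
  x = 15: rhs = 11, matching y values: none (0 points).
  x = 16: rhs = 5, matching y values: none (0 points).
  x = 17: rhs = 3, matching y values: 7, 16 (2 points).
  x = 18: rhs = 11, matching y values: none (0 points).
  x = 19: rhs = 12, matching y values: 9, 14 (2 points).
  x = 20: rhs = 12, matching y values: 9, 14 (2 points).
  x = 21: rhs = 17, matching y values: none (0 points).
  x = 22: rhs = 10, matching y values: none (0 points).
Total affine count: 21.
Full point count |E(F_23)| = 21 + 1 = 22.
Hasse bound: |22 − (23+1)| = |-2| = 2 ≤ 2√23 ≈ 9.5917 ✓.


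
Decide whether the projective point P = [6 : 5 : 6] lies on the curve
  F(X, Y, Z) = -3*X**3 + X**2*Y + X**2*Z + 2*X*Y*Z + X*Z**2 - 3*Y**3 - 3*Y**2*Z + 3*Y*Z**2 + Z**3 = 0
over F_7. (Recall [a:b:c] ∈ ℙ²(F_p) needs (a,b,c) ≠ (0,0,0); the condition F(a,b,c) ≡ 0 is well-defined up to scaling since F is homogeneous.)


F(6,5,6) ≡ 3 (mod 7); P is NOT on the curve.

Evaluate F(6, 5, 6) term-by-term (mod 7).
  -3*X**3 ↦ -3·216·1·1 = -648
  X**2*Y ↦ 1·36·5·1 = 180
  X**2*Z ↦ 1·36·1·6 = 216
  2*X*Y*Z ↦ 2·6·5·6 = 360
  X*Z**2 ↦ 1·6·1·36 = 216
  -3*Y**3 ↦ -3·1·125·1 = -375
  -3*Y**2*Z ↦ -3·1·25·6 = -450
  3*Y*Z**2 ↦ 3·1·5·36 = 540
  Z**3 ↦ 1·1·1·216 = 216
Sum: F(6, 5, 6) = (-648) + (180) + (216) + (360) + (216) + (-375) + (-450) + (540) + (216) = 255.
Reducing mod 7: 255 ≡ 3 (mod 7).
Since F(a, b, c) ≡ 3 ≠ 0 (mod 7), P does NOT lie on the curve.


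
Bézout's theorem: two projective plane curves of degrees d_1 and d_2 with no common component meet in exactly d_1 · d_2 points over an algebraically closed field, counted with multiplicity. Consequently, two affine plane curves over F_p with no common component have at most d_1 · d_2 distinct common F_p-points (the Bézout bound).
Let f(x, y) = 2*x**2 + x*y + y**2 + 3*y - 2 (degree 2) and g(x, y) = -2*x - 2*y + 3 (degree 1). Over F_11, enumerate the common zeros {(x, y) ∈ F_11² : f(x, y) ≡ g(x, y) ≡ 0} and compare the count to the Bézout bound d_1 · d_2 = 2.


Common zeros: ∅; count = 0; Bézout bound = 2.

deg(f) = 2, deg(g) = 1, so Bézout bound = 2.
Scan x ∈ F_11. For each x, list the y ∈ F_11 with f(x, y) ≡ 0 and those with g(x, y) ≡ 0 (mod 11); the common zeros in that column are the intersection.
  x = 0: f ≡ 0 at y ∈ ∅; g ≡ 0 at y ∈ {7}; common: ∅.
  x = 1: f ≡ 0 at y ∈ {0, 7}; g ≡ 0 at y ∈ {6}; common: ∅.
  x = 2: f ≡ 0 at y ∈ {8, 9}; g ≡ 0 at y ∈ {5}; common: ∅.
  x = 3: f ≡ 0 at y ∈ {6, 10}; g ≡ 0 at y ∈ {4}; common: ∅.
  x = 4: f ≡ 0 at y ∈ ∅; g ≡ 0 at y ∈ {3}; common: ∅.
  x = 5: f ≡ 0 at y ∈ {6, 8}; g ≡ 0 at y ∈ {2}; common: ∅.
  x = 6: f ≡ 0 at y ∈ ∅; g ≡ 0 at y ∈ {1}; common: ∅.
  x = 7: f ≡ 0 at y ∈ ∅; g ≡ 0 at y ∈ {0}; common: ∅.
  x = 8: f ≡ 0 at y ∈ ∅; g ≡ 0 at y ∈ {10}; common: ∅.
  x = 9: f ≡ 0 at y ∈ ∅; g ≡ 0 at y ∈ {9}; common: ∅.
  x = 10: f ≡ 0 at y ∈ {0, 9}; g ≡ 0 at y ∈ {8}; common: ∅.
Collecting: common zeros = ∅, so the count is 0.
Comparison with the Bézout bound: 0 ≤ 2 = deg(f)·deg(g), as expected for curves with no common component (the affine F_11-count falls short of the bound because intersections may lie at infinity, over extension fields, or carry multiplicity).


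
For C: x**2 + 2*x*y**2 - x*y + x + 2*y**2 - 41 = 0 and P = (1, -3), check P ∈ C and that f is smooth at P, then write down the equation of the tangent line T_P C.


Tangent line at P: 24*x - 25*y - 99 = 0.

Step 1: f(1, -3) = 0, so P lies on C.
Step 2: partial derivatives
  f_x(x, y) = 2*x + 2*y**2 - y + 1, f_y(x, y) = 4*x*y - x + 4*y.
  f_x(P) = 24, f_y(P) = -25 (gradient nonzero, so P is smooth).
Step 3: tangent line at P: 24·(x − 1) + -25·(y − -3) = 0.
Expanding: 24*x - 25*y - 99 = 0.


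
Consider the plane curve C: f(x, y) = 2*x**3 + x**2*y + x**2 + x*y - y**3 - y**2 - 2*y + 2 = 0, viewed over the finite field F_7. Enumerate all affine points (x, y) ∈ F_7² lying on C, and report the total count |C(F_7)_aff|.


Affine F_7-points: {(0, 2), (1, 2), (2, 4), (3, 5)}; count = 4.

For each of the 49 pairs (x, y) ∈ F_7², evaluate f(x, y) mod 7. Record the zeros.
  x = 0: [0↦2, 1↦5, 2↦0, 3↦2, 4↦5, 5↦3, 6↦4]  zeros at y ∈ {2}
  x = 1: [0↦5, 1↦3, 2↦0, 3↦4, 4↦2, 5↦2, 6↦5]  zeros at y ∈ {2}
  x = 2: [0↦1, 1↦3, 2↦4, 3↦5, 4↦0, 5↦4, 6↦4]  zeros at y ∈ {4}
  x = 3: [0↦2, 1↦3, 2↦3, 3↦3, 4↦4, 5↦0, 6↦6]  zeros at y ∈ {5}
  x = 4: [0↦6, 1↦1, 2↦2, 3↦3, 4↦5, 5↦2, 6↦2]  zeros at y ∈ ∅
  x = 5: [0↦4, 1↦2, 2↦6, 3↦3, 4↦1, 5↦1, 6↦4]  zeros at y ∈ ∅
  x = 6: [0↦1, 1↦4, 2↦6, 3↦1, 4↦4, 5↦2, 6↦3]  zeros at y ∈ ∅
Collecting zeros: affine points = {(0, 2), (1, 2), (2, 4), (3, 5)}.
Total count |C(F_7)_aff| = 4.


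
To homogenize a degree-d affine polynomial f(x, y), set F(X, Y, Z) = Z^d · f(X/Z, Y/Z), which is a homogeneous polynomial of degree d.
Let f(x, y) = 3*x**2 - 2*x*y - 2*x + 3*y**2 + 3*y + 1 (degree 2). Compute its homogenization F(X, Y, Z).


F(X, Y, Z) = 3*X**2 - 2*X*Y - 2*X*Z + 3*Y**2 + 3*Y*Z + Z**2

deg(f) = 2.
Substitute x = X/Z, y = Y/Z into f, then multiply by Z^2.
  monomial 3·x^2·y^0 ↦ 3·X^2·Y^0·Z^0.
  monomial -2·x^1·y^1 ↦ -2·X^1·Y^1·Z^0.
  monomial -2·x^1·y^0 ↦ -2·X^1·Y^0·Z^1.
  monomial 3·x^0·y^2 ↦ 3·X^0·Y^2·Z^0.
  monomial 3·x^0·y^1 ↦ 3·X^0·Y^1·Z^1.
  monomial 1·x^0·y^0 ↦ 1·X^0·Y^0·Z^2.
Collecting: F(X, Y, Z) = 3*X**2 - 2*X*Y - 2*X*Z + 3*Y**2 + 3*Y*Z + Z**2.


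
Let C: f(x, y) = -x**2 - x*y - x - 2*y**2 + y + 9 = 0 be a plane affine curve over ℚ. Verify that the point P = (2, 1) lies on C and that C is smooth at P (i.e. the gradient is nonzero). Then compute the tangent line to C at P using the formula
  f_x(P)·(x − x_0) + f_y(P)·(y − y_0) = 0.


Tangent line at P: -6*x - 5*y + 17 = 0.

Step 1: f(2, 1) = 0, so P lies on C.
Step 2: partial derivatives
  f_x(x, y) = -2*x - y - 1, f_y(x, y) = -x - 4*y + 1.
  f_x(P) = -6, f_y(P) = -5 (gradient nonzero, so P is smooth).
Step 3: tangent line at P: -6·(x − 2) + -5·(y − 1) = 0.
Expanding: -6*x - 5*y + 17 = 0.
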